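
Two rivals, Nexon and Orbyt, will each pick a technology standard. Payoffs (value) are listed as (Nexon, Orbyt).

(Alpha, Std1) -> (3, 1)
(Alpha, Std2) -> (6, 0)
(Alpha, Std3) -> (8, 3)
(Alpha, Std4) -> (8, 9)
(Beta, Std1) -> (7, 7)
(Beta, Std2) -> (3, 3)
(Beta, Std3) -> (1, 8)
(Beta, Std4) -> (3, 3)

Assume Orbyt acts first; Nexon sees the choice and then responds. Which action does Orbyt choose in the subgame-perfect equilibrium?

Nexon best-responds to each possible Orbyt move:
- Std1 → Nexon plays Beta (best of 3, 7); Orbyt gets 7.
- Std2 → Nexon plays Alpha (best of 6, 3); Orbyt gets 0.
- Std3 → Nexon plays Alpha (best of 8, 1); Orbyt gets 3.
- Std4 → Nexon plays Alpha (best of 8, 3); Orbyt gets 9.
Among 7, 0, 3, 9, the best is 9 at Std4. Subgame-perfect outcome: (Alpha, Std4) with payoffs (8, 9).

Std4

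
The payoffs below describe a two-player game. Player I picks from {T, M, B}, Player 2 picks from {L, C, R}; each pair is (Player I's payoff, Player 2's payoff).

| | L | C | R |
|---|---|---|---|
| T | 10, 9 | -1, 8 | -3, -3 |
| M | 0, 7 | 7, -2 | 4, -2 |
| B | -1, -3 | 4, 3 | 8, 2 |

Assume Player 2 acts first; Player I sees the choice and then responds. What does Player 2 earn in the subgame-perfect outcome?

9

Solve by backward induction (Player 2 leads).
- L: BR = T, leader payoff 9.
- C: BR = M, leader payoff -2.
- R: BR = B, leader payoff 2.
Among 9, -2, 2, the best is 9 at L. Subgame-perfect outcome: (T, L) with payoffs (10, 9).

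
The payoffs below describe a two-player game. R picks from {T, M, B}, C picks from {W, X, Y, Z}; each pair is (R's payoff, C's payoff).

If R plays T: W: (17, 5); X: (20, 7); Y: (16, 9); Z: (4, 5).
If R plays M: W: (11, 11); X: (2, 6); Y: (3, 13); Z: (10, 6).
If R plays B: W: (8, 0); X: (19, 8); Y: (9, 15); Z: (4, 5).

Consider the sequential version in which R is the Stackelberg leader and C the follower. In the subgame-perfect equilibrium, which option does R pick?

Work backward from C's decision.
- T: BR = Y, leader payoff 16.
- M: BR = Y, leader payoff 3.
- B: BR = Y, leader payoff 9.
Maximizing over 16, 3, 9, R chooses T. Subgame-perfect outcome: (T, Y) with payoffs (16, 9).

T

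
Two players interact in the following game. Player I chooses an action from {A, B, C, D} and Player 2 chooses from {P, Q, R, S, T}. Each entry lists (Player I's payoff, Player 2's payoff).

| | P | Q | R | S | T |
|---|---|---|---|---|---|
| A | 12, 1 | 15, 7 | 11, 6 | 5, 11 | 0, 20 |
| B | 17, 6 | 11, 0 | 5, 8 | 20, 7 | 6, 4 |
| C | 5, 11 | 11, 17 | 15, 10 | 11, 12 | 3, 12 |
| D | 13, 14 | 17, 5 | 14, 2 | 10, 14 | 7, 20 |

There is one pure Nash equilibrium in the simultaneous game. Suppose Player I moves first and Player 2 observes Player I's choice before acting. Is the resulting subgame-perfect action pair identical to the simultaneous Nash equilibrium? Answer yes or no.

Work backward from Player 2's decision.
- A: Player 2 compares 1, 7, 6, 11, 20 and picks T; Player I would get 0.
- B: Player 2 compares 6, 0, 8, 7, 4 and picks R; Player I would get 5.
- C: Player 2 compares 11, 17, 10, 12, 12 and picks Q; Player I would get 11.
- D: Player 2 compares 14, 5, 2, 14, 20 and picks T; Player I would get 7.
Player I's induced payoffs are 0, 5, 11, 7, so Player I commits to C. Subgame-perfect outcome: (C, Q) with payoffs (11, 17).
Now find the simultaneous Nash equilibrium.
Player I's best replies: P→B; Q→D; R→C; S→B; T→D.
Player 2's best replies: A→T; B→R; C→Q; D→T.
The unique mutual best reply is (D, T), giving (7, 20).
Sequential outcome (C, Q) differs from the Nash profile (D, T).

no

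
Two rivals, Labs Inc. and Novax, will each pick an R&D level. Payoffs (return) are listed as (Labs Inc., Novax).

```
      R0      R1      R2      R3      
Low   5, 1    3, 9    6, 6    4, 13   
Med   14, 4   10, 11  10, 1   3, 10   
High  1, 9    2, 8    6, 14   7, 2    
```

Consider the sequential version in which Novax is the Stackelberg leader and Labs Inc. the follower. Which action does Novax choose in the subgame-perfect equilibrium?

Solve by backward induction (Novax leads).
- R0: BR = Med, leader payoff 4.
- R1: BR = Med, leader payoff 11.
- R2: BR = Med, leader payoff 1.
- R3: BR = High, leader payoff 2.
Maximizing over 4, 11, 1, 2, Novax chooses R1. Subgame-perfect outcome: (Med, R1) with payoffs (10, 11).

R1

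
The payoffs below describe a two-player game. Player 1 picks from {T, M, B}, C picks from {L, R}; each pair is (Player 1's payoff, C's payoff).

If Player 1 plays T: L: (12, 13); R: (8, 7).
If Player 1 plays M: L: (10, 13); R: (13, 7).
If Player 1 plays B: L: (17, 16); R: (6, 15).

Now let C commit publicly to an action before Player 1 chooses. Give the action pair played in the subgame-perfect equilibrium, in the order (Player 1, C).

Backward induction with C moving first.
- L → Player 1 plays B (best of 12, 10, 17); C gets 16.
- R → Player 1 plays M (best of 8, 13, 6); C gets 7.
C's induced payoffs are 16, 7, so C commits to L. Subgame-perfect outcome: (B, L) with payoffs (17, 16).

(B, L)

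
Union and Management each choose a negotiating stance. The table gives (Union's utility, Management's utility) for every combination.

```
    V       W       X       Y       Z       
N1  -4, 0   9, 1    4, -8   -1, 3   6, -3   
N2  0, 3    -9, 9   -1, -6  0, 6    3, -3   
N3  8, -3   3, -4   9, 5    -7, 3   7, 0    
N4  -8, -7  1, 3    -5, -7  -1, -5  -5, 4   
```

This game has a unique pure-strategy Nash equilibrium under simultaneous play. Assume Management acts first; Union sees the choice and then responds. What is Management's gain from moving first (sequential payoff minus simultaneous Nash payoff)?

1

Work backward from Union's decision.
- V: Union compares -4, 0, 8, -8 and picks N3; Management would get -3.
- W: Union compares 9, -9, 3, 1 and picks N1; Management would get 1.
- X: Union compares 4, -1, 9, -5 and picks N3; Management would get 5.
- Y: Union compares -1, 0, -7, -1 and picks N2; Management would get 6.
- Z: Union compares 6, 3, 7, -5 and picks N3; Management would get 0.
Management's induced payoffs are -3, 1, 5, 6, 0, so Management commits to Y. Subgame-perfect outcome: (N2, Y) with payoffs (0, 6).
Now find the simultaneous Nash equilibrium.
Union's best replies: V→N3; W→N1; X→N3; Y→N2; Z→N3.
Management's best replies: N1→Y; N2→W; N3→X; N4→Z.
Only (N3, X) has each player best-responding; Nash payoffs (9, 5).
Management's commitment gain: 6 − 5 = 1.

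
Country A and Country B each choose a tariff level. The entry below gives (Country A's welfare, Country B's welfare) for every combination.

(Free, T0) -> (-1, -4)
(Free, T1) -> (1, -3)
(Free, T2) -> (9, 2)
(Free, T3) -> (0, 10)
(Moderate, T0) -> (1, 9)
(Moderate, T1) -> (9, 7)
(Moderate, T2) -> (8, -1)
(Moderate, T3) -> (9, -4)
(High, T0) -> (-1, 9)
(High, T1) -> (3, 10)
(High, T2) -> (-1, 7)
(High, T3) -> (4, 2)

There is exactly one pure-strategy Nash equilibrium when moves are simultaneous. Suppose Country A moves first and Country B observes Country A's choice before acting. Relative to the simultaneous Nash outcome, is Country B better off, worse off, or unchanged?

Country B best-responds to each possible Country A move:
- Free → Country B plays T3 (best of -4, -3, 2, 10); Country A gets 0.
- Moderate → Country B plays T0 (best of 9, 7, -1, -4); Country A gets 1.
- High → Country B plays T1 (best of 9, 10, 7, 2); Country A gets 3.
Maximizing over 0, 1, 3, Country A chooses High. Subgame-perfect outcome: (High, T1) with payoffs (3, 10).
Under simultaneous play:
Country A's best replies: T0→Moderate; T1→Moderate; T2→Free; T3→Moderate.
Country B's best replies: Free→T3; Moderate→T0; High→T1.
Only (Moderate, T0) has each player best-responding; Nash payoffs (1, 9).
Country B earns 10 sequentially versus 9 at the Nash outcome: better off.

better off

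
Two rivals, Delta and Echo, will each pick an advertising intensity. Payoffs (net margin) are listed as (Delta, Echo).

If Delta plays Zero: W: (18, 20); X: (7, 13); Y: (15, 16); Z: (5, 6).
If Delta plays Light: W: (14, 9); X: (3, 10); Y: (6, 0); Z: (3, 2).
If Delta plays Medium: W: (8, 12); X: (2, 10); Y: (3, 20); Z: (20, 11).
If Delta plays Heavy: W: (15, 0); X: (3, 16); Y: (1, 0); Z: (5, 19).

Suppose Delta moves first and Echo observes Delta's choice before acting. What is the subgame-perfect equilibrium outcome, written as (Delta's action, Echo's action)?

Solve by backward induction (Delta leads).
- Zero → Echo plays W (best of 20, 13, 16, 6); Delta gets 18.
- Light → Echo plays X (best of 9, 10, 0, 2); Delta gets 3.
- Medium → Echo plays Y (best of 12, 10, 20, 11); Delta gets 3.
- Heavy → Echo plays Z (best of 0, 16, 0, 19); Delta gets 5.
Maximizing over 18, 3, 3, 5, Delta chooses Zero. Subgame-perfect outcome: (Zero, W) with payoffs (18, 20).

(Zero, W)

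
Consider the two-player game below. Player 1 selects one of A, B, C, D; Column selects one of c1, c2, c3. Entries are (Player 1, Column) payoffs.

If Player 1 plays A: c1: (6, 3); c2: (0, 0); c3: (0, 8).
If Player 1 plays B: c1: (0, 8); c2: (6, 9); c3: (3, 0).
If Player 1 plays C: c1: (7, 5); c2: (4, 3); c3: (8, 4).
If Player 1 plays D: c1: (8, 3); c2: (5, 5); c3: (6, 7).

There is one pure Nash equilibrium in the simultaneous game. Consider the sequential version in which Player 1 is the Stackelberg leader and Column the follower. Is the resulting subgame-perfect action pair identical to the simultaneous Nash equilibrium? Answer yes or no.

Column best-responds to each possible Player 1 move:
- A → Column plays c3 (best of 3, 0, 8); Player 1 gets 0.
- B → Column plays c2 (best of 8, 9, 0); Player 1 gets 6.
- C → Column plays c1 (best of 5, 3, 4); Player 1 gets 7.
- D → Column plays c3 (best of 3, 5, 7); Player 1 gets 6.
Maximizing over 0, 6, 7, 6, Player 1 chooses C. Subgame-perfect outcome: (C, c1) with payoffs (7, 5).
Now find the simultaneous Nash equilibrium.
Player 1's best replies: c1→D; c2→B; c3→C.
Column's best replies: A→c3; B→c2; C→c1; D→c3.
The unique mutual best reply is (B, c2), giving (6, 9).
Sequential outcome (C, c1) differs from the Nash profile (B, c2).

no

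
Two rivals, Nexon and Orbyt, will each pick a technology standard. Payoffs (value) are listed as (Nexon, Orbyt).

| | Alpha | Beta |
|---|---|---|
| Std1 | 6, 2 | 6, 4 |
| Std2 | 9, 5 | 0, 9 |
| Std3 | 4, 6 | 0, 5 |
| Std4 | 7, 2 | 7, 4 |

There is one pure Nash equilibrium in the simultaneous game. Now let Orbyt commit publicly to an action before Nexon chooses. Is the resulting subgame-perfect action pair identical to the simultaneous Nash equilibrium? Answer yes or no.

Work backward from Nexon's decision.
- Alpha: Nexon compares 6, 9, 4, 7 and picks Std2; Orbyt would get 5.
- Beta: Nexon compares 6, 0, 0, 7 and picks Std4; Orbyt would get 4.
Orbyt's induced payoffs are 5, 4, so Orbyt commits to Alpha. Subgame-perfect outcome: (Std2, Alpha) with payoffs (9, 5).
Under simultaneous play:
Nexon's best replies: Alpha→Std2; Beta→Std4.
Orbyt's best replies: Std1→Beta; Std2→Beta; Std3→Alpha; Std4→Beta.
Only (Std4, Beta) has each player best-responding; Nash payoffs (7, 4).
Sequential outcome (Std2, Alpha) differs from the Nash profile (Std4, Beta).

no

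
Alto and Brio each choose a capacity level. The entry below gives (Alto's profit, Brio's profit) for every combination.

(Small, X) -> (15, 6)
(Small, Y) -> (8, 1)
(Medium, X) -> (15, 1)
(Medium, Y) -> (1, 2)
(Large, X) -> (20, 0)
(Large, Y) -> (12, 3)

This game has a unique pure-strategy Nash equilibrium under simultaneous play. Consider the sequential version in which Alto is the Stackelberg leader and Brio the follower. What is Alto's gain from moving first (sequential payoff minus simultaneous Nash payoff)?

Solve by backward induction (Alto leads).
- Small: Brio compares 6, 1 and picks X; Alto would get 15.
- Medium: Brio compares 1, 2 and picks Y; Alto would get 1.
- Large: Brio compares 0, 3 and picks Y; Alto would get 12.
Alto's induced payoffs are 15, 1, 12, so Alto commits to Small. Subgame-perfect outcome: (Small, X) with payoffs (15, 6).
Now find the simultaneous Nash equilibrium.
Alto's best replies: X→Large; Y→Large.
Brio's best replies: Small→X; Medium→Y; Large→Y.
Only (Large, Y) has each player best-responding; Nash payoffs (12, 3).
Alto's commitment gain: 15 − 12 = 3.

3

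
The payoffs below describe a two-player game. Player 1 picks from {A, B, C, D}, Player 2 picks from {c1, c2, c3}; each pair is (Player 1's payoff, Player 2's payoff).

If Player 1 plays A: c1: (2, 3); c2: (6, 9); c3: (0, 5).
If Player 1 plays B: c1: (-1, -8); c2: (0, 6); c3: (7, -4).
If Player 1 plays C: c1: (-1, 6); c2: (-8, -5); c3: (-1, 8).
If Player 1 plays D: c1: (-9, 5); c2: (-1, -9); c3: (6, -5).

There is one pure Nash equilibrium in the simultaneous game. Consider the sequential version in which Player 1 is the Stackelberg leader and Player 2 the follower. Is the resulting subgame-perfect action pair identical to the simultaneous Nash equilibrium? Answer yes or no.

yes

Work backward from Player 2's decision.
- A: Player 2 compares 3, 9, 5 and picks c2; Player 1 would get 6.
- B: Player 2 compares -8, 6, -4 and picks c2; Player 1 would get 0.
- C: Player 2 compares 6, -5, 8 and picks c3; Player 1 would get -1.
- D: Player 2 compares 5, -9, -5 and picks c1; Player 1 would get -9.
Among 6, 0, -1, -9, the best is 6 at A. Subgame-perfect outcome: (A, c2) with payoffs (6, 9).
Under simultaneous play:
Player 1's best replies: c1→A; c2→A; c3→B.
Player 2's best replies: A→c2; B→c2; C→c3; D→c1.
The unique mutual best reply is (A, c2), giving (6, 9).
Sequential outcome (A, c2) coincides with the Nash profile (A, c2).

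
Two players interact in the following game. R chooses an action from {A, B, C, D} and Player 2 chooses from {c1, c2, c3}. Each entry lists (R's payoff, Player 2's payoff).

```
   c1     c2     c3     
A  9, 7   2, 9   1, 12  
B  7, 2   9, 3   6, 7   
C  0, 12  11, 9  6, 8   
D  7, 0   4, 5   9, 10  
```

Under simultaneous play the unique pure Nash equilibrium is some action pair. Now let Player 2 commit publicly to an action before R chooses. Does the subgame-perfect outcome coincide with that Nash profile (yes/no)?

yes

Solve by backward induction (Player 2 leads).
- c1: R compares 9, 7, 0, 7 and picks A; Player 2 would get 7.
- c2: R compares 2, 9, 11, 4 and picks C; Player 2 would get 9.
- c3: R compares 1, 6, 6, 9 and picks D; Player 2 would get 10.
Among 7, 9, 10, the best is 10 at c3. Subgame-perfect outcome: (D, c3) with payoffs (9, 10).
Now find the simultaneous Nash equilibrium.
R's best replies: c1→A; c2→C; c3→D.
Player 2's best replies: A→c3; B→c3; C→c1; D→c3.
The unique mutual best reply is (D, c3), giving (9, 10).
Sequential outcome (D, c3) coincides with the Nash profile (D, c3).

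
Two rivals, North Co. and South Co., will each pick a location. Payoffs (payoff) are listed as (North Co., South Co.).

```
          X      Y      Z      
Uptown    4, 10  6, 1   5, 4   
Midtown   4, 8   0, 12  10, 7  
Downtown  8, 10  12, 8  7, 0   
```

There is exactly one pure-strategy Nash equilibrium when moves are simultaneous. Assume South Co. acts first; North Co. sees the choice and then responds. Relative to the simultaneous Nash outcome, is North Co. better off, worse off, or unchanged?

unchanged

Solve by backward induction (South Co. leads).
- X: BR = Downtown, leader payoff 10.
- Y: BR = Downtown, leader payoff 8.
- Z: BR = Midtown, leader payoff 7.
Among 10, 8, 7, the best is 10 at X. Subgame-perfect outcome: (Downtown, X) with payoffs (8, 10).
For the simultaneous game, intersect best replies.
North Co.'s best replies: X→Downtown; Y→Downtown; Z→Midtown.
South Co.'s best replies: Uptown→X; Midtown→Y; Downtown→X.
The unique mutual best reply is (Downtown, X), giving (8, 10).
North Co. earns 8 sequentially versus 8 at the Nash outcome: unchanged.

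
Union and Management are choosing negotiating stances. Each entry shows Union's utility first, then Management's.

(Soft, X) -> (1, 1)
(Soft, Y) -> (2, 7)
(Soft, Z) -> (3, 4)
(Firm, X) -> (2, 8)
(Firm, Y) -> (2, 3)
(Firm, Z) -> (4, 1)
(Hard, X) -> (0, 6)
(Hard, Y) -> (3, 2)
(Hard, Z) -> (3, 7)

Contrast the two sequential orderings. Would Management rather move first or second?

If Union leads: Management's best replies are Soft→Y, Firm→X, Hard→Z; Union's induced payoffs 2, 2, 3; outcome (Hard, Z), payoffs (3, 7).
If Management leads: Union's best replies are X→Firm, Y→Hard, Z→Firm; Management's induced payoffs 8, 2, 1; outcome (Firm, X), payoffs (2, 8).
Management gets 8 moving first and 7 moving second, so Management prefers to move first.

first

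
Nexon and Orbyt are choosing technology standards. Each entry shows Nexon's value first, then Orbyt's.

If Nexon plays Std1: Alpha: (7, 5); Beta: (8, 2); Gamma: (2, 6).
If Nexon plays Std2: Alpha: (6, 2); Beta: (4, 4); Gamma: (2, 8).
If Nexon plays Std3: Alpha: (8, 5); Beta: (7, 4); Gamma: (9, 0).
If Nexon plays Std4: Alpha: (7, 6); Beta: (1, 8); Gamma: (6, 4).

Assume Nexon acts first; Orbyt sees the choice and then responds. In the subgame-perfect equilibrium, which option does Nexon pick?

Backward induction with Nexon moving first.
- Std1: Orbyt compares 5, 2, 6 and picks Gamma; Nexon would get 2.
- Std2: Orbyt compares 2, 4, 8 and picks Gamma; Nexon would get 2.
- Std3: Orbyt compares 5, 4, 0 and picks Alpha; Nexon would get 8.
- Std4: Orbyt compares 6, 8, 4 and picks Beta; Nexon would get 1.
Among 2, 2, 8, 1, the best is 8 at Std3. Subgame-perfect outcome: (Std3, Alpha) with payoffs (8, 5).

Std3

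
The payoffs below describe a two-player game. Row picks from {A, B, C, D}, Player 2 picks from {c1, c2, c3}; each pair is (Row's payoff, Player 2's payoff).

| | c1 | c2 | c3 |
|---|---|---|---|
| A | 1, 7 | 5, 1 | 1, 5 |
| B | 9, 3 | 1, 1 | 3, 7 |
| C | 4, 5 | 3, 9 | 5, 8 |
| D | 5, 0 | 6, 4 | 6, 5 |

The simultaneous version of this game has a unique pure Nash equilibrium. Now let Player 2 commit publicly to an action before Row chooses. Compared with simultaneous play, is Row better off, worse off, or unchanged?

unchanged

Solve by backward induction (Player 2 leads).
- c1 → Row plays B (best of 1, 9, 4, 5); Player 2 gets 3.
- c2 → Row plays D (best of 5, 1, 3, 6); Player 2 gets 4.
- c3 → Row plays D (best of 1, 3, 5, 6); Player 2 gets 5.
Maximizing over 3, 4, 5, Player 2 chooses c3. Subgame-perfect outcome: (D, c3) with payoffs (6, 5).
Now find the simultaneous Nash equilibrium.
Row's best replies: c1→B; c2→D; c3→D.
Player 2's best replies: A→c1; B→c3; C→c2; D→c3.
The unique mutual best reply is (D, c3), giving (6, 5).
Row earns 6 sequentially versus 6 at the Nash outcome: unchanged.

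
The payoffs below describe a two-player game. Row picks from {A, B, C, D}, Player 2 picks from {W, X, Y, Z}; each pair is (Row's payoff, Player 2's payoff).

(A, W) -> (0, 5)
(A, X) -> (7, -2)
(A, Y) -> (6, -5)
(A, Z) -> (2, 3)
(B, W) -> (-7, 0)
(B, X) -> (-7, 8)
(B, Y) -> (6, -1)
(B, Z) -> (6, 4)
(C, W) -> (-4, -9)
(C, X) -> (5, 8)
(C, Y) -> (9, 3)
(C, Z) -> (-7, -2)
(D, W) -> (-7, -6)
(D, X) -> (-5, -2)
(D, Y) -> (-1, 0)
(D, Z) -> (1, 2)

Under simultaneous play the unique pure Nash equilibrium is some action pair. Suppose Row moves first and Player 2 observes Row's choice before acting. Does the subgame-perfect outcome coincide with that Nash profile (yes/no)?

no

Player 2 best-responds to each possible Row move:
- A: Player 2 compares 5, -2, -5, 3 and picks W; Row would get 0.
- B: Player 2 compares 0, 8, -1, 4 and picks X; Row would get -7.
- C: Player 2 compares -9, 8, 3, -2 and picks X; Row would get 5.
- D: Player 2 compares -6, -2, 0, 2 and picks Z; Row would get 1.
Among 0, -7, 5, 1, the best is 5 at C. Subgame-perfect outcome: (C, X) with payoffs (5, 8).
Under simultaneous play:
Row's best replies: W→A; X→A; Y→C; Z→B.
Player 2's best replies: A→W; B→X; C→X; D→Z.
Only (A, W) has each player best-responding; Nash payoffs (0, 5).
Sequential outcome (C, X) differs from the Nash profile (A, W).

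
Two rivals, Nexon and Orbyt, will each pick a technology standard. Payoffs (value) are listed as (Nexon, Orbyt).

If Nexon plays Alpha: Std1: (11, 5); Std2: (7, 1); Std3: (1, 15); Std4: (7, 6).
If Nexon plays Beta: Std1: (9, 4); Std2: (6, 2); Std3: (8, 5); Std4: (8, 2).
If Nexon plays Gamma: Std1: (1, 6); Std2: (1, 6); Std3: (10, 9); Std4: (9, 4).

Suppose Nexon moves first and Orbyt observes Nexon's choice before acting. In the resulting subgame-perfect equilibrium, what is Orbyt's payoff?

9

Backward induction with Nexon moving first.
- Alpha: Orbyt compares 5, 1, 15, 6 and picks Std3; Nexon would get 1.
- Beta: Orbyt compares 4, 2, 5, 2 and picks Std3; Nexon would get 8.
- Gamma: Orbyt compares 6, 6, 9, 4 and picks Std3; Nexon would get 10.
Nexon's induced payoffs are 1, 8, 10, so Nexon commits to Gamma. Subgame-perfect outcome: (Gamma, Std3) with payoffs (10, 9).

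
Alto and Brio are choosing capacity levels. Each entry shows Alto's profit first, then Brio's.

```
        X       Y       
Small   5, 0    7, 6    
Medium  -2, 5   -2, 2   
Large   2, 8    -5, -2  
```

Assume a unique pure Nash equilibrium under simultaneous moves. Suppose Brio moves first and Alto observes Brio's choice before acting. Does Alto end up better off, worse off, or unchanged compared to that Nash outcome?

Solve by backward induction (Brio leads).
- X: Alto compares 5, -2, 2 and picks Small; Brio would get 0.
- Y: Alto compares 7, -2, -5 and picks Small; Brio would get 6.
Among 0, 6, the best is 6 at Y. Subgame-perfect outcome: (Small, Y) with payoffs (7, 6).
Now find the simultaneous Nash equilibrium.
Alto's best replies: X→Small; Y→Small.
Brio's best replies: Small→Y; Medium→X; Large→X.
Only (Small, Y) has each player best-responding; Nash payoffs (7, 6).
Alto earns 7 sequentially versus 7 at the Nash outcome: unchanged.

unchanged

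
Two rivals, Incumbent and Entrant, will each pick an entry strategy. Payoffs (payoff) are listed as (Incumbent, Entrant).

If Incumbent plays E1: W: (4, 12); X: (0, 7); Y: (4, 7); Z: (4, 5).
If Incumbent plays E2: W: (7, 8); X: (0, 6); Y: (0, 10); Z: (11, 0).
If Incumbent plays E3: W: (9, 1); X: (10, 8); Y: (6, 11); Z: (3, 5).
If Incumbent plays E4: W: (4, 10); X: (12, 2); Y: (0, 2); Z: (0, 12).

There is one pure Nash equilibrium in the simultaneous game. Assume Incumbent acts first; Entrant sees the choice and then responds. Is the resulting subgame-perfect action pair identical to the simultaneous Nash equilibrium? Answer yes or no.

yes

Backward induction with Incumbent moving first.
- E1: Entrant compares 12, 7, 7, 5 and picks W; Incumbent would get 4.
- E2: Entrant compares 8, 6, 10, 0 and picks Y; Incumbent would get 0.
- E3: Entrant compares 1, 8, 11, 5 and picks Y; Incumbent would get 6.
- E4: Entrant compares 10, 2, 2, 12 and picks Z; Incumbent would get 0.
Among 4, 0, 6, 0, the best is 6 at E3. Subgame-perfect outcome: (E3, Y) with payoffs (6, 11).
For the simultaneous game, intersect best replies.
Incumbent's best replies: W→E3; X→E4; Y→E3; Z→E2.
Entrant's best replies: E1→W; E2→Y; E3→Y; E4→Z.
Only (E3, Y) has each player best-responding; Nash payoffs (6, 11).
Sequential outcome (E3, Y) coincides with the Nash profile (E3, Y).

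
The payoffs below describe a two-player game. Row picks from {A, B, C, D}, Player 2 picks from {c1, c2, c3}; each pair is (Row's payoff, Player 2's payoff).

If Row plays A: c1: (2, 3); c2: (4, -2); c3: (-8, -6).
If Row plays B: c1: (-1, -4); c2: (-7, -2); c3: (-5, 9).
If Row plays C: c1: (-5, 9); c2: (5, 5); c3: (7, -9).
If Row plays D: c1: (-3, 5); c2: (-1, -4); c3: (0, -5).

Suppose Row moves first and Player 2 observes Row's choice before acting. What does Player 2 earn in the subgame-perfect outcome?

3

Player 2 best-responds to each possible Row move:
- A: BR = c1, leader payoff 2.
- B: BR = c3, leader payoff -5.
- C: BR = c1, leader payoff -5.
- D: BR = c1, leader payoff -3.
Row's induced payoffs are 2, -5, -5, -3, so Row commits to A. Subgame-perfect outcome: (A, c1) with payoffs (2, 3).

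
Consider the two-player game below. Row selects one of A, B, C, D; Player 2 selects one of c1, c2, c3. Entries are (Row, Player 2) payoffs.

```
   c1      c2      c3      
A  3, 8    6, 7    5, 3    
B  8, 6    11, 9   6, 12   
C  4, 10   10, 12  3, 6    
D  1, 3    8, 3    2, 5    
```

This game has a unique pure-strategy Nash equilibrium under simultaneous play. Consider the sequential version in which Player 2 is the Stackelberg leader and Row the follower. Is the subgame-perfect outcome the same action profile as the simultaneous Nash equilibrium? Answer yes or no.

yes

Work backward from Row's decision.
- c1: Row compares 3, 8, 4, 1 and picks B; Player 2 would get 6.
- c2: Row compares 6, 11, 10, 8 and picks B; Player 2 would get 9.
- c3: Row compares 5, 6, 3, 2 and picks B; Player 2 would get 12.
Maximizing over 6, 9, 12, Player 2 chooses c3. Subgame-perfect outcome: (B, c3) with payoffs (6, 12).
For the simultaneous game, intersect best replies.
Row's best replies: c1→B; c2→B; c3→B.
Player 2's best replies: A→c1; B→c3; C→c2; D→c3.
Only (B, c3) has each player best-responding; Nash payoffs (6, 12).
Sequential outcome (B, c3) coincides with the Nash profile (B, c3).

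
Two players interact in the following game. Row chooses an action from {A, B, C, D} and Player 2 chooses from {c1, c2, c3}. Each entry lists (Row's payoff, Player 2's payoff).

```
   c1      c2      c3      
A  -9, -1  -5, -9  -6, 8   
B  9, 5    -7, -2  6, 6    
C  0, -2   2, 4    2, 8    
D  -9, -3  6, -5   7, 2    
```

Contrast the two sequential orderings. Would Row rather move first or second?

second

If Row leads: Player 2's best replies are A→c3, B→c3, C→c3, D→c3; Row's induced payoffs -6, 6, 2, 7; outcome (D, c3), payoffs (7, 2).
If Player 2 leads: Row's best replies are c1→B, c2→D, c3→D; Player 2's induced payoffs 5, -5, 2; outcome (B, c1), payoffs (9, 5).
Row gets 7 moving first and 9 moving second, so Row prefers to move second.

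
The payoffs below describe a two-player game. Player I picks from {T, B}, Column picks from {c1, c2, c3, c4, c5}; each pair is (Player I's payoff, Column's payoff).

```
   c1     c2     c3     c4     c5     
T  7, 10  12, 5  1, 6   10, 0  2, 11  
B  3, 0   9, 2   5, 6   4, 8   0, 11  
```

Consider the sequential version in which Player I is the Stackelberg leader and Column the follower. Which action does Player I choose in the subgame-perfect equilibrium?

T

Backward induction with Player I moving first.
- T: BR = c5, leader payoff 2.
- B: BR = c5, leader payoff 0.
Maximizing over 2, 0, Player I chooses T. Subgame-perfect outcome: (T, c5) with payoffs (2, 11).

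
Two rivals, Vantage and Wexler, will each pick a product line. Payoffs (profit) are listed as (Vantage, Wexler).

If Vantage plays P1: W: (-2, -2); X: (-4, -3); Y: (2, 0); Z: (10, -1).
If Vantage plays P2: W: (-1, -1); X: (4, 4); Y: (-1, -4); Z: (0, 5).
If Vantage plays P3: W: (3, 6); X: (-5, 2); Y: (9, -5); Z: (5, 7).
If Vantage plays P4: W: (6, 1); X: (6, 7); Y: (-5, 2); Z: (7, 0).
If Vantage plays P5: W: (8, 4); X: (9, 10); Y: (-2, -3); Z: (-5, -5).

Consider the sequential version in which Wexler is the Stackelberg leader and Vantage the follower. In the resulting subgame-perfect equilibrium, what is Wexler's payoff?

10

Work backward from Vantage's decision.
- W: Vantage compares -2, -1, 3, 6, 8 and picks P5; Wexler would get 4.
- X: Vantage compares -4, 4, -5, 6, 9 and picks P5; Wexler would get 10.
- Y: Vantage compares 2, -1, 9, -5, -2 and picks P3; Wexler would get -5.
- Z: Vantage compares 10, 0, 5, 7, -5 and picks P1; Wexler would get -1.
Among 4, 10, -5, -1, the best is 10 at X. Subgame-perfect outcome: (P5, X) with payoffs (9, 10).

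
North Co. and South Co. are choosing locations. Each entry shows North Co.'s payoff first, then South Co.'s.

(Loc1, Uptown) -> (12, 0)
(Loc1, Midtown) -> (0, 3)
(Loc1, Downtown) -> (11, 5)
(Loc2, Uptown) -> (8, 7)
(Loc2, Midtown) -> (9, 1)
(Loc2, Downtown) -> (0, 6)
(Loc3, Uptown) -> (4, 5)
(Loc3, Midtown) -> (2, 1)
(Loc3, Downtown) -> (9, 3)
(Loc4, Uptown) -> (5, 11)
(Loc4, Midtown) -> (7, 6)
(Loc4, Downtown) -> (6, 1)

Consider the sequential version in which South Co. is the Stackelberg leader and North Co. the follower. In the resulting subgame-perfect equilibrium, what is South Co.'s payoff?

5

Work backward from North Co.'s decision.
- Uptown: North Co. compares 12, 8, 4, 5 and picks Loc1; South Co. would get 0.
- Midtown: North Co. compares 0, 9, 2, 7 and picks Loc2; South Co. would get 1.
- Downtown: North Co. compares 11, 0, 9, 6 and picks Loc1; South Co. would get 5.
Among 0, 1, 5, the best is 5 at Downtown. Subgame-perfect outcome: (Loc1, Downtown) with payoffs (11, 5).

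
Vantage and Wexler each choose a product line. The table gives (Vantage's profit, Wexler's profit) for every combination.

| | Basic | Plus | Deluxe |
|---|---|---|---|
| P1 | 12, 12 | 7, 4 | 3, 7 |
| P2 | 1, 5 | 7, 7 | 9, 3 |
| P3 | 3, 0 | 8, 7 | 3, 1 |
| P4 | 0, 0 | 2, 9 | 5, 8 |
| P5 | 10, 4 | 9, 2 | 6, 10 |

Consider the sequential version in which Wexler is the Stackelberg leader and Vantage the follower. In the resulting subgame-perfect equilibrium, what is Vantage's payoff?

12

Backward induction with Wexler moving first.
- Basic: BR = P1, leader payoff 12.
- Plus: BR = P5, leader payoff 2.
- Deluxe: BR = P2, leader payoff 3.
Among 12, 2, 3, the best is 12 at Basic. Subgame-perfect outcome: (P1, Basic) with payoffs (12, 12).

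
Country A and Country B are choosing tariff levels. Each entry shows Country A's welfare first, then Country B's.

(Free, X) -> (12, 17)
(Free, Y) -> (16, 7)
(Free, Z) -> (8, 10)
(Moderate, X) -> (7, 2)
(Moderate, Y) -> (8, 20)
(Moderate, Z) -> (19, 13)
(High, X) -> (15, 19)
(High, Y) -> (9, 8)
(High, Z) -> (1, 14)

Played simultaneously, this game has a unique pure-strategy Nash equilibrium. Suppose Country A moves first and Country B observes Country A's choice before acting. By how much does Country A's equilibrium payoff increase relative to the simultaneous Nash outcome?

Solve by backward induction (Country A leads).
- Free: BR = X, leader payoff 12.
- Moderate: BR = Y, leader payoff 8.
- High: BR = X, leader payoff 15.
Maximizing over 12, 8, 15, Country A chooses High. Subgame-perfect outcome: (High, X) with payoffs (15, 19).
Now find the simultaneous Nash equilibrium.
Country A's best replies: X→High; Y→Free; Z→Moderate.
Country B's best replies: Free→X; Moderate→Y; High→X.
The unique mutual best reply is (High, X), giving (15, 19).
Country A's commitment gain: 15 − 15 = 0.

0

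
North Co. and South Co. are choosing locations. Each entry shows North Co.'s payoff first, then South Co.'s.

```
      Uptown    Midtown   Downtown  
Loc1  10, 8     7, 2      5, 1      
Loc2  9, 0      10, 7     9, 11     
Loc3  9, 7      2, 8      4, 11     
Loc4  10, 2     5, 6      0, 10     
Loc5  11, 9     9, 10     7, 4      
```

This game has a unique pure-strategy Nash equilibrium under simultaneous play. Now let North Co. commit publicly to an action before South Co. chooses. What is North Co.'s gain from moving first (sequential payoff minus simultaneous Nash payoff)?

1

Backward induction with North Co. moving first.
- Loc1 → South Co. plays Uptown (best of 8, 2, 1); North Co. gets 10.
- Loc2 → South Co. plays Downtown (best of 0, 7, 11); North Co. gets 9.
- Loc3 → South Co. plays Downtown (best of 7, 8, 11); North Co. gets 4.
- Loc4 → South Co. plays Downtown (best of 2, 6, 10); North Co. gets 0.
- Loc5 → South Co. plays Midtown (best of 9, 10, 4); North Co. gets 9.
Maximizing over 10, 9, 4, 0, 9, North Co. chooses Loc1. Subgame-perfect outcome: (Loc1, Uptown) with payoffs (10, 8).
For the simultaneous game, intersect best replies.
North Co.'s best replies: Uptown→Loc5; Midtown→Loc2; Downtown→Loc2.
South Co.'s best replies: Loc1→Uptown; Loc2→Downtown; Loc3→Downtown; Loc4→Downtown; Loc5→Midtown.
Only (Loc2, Downtown) has each player best-responding; Nash payoffs (9, 11).
North Co.'s commitment gain: 10 − 9 = 1.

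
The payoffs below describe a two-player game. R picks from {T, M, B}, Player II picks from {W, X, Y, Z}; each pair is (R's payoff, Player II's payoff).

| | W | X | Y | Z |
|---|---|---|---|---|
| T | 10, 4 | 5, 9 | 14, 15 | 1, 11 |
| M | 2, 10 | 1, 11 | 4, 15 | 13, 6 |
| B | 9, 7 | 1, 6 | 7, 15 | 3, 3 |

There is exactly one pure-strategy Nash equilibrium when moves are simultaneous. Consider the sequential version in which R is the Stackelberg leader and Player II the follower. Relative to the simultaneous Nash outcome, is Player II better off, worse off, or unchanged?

unchanged

Solve by backward induction (R leads).
- T: BR = Y, leader payoff 14.
- M: BR = Y, leader payoff 4.
- B: BR = Y, leader payoff 7.
Maximizing over 14, 4, 7, R chooses T. Subgame-perfect outcome: (T, Y) with payoffs (14, 15).
Under simultaneous play:
R's best replies: W→T; X→T; Y→T; Z→M.
Player II's best replies: T→Y; M→Y; B→Y.
Only (T, Y) has each player best-responding; Nash payoffs (14, 15).
Player II earns 15 sequentially versus 15 at the Nash outcome: unchanged.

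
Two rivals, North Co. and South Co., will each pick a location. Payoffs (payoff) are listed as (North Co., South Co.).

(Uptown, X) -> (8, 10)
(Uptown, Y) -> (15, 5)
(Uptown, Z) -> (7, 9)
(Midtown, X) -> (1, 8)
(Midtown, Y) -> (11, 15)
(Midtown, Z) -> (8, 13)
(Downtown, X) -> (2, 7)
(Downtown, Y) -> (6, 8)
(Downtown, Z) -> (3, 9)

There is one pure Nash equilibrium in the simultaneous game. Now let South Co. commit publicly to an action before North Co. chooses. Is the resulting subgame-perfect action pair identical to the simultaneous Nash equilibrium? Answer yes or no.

Solve by backward induction (South Co. leads).
- X: BR = Uptown, leader payoff 10.
- Y: BR = Uptown, leader payoff 5.
- Z: BR = Midtown, leader payoff 13.
Maximizing over 10, 5, 13, South Co. chooses Z. Subgame-perfect outcome: (Midtown, Z) with payoffs (8, 13).
For the simultaneous game, intersect best replies.
North Co.'s best replies: X→Uptown; Y→Uptown; Z→Midtown.
South Co.'s best replies: Uptown→X; Midtown→Y; Downtown→Z.
The unique mutual best reply is (Uptown, X), giving (8, 10).
Sequential outcome (Midtown, Z) differs from the Nash profile (Uptown, X).

no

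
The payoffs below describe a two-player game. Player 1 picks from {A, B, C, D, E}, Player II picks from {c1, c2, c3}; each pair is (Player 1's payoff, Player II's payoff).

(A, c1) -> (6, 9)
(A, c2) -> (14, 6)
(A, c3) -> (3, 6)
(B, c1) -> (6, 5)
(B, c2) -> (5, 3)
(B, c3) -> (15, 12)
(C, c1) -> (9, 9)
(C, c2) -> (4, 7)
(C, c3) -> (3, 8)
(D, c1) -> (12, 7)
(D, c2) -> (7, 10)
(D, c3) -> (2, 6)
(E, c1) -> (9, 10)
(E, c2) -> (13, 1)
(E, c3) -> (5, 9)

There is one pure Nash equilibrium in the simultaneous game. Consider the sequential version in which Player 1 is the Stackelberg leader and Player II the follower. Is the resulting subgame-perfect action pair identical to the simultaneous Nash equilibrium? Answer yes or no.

Work backward from Player II's decision.
- A: BR = c1, leader payoff 6.
- B: BR = c3, leader payoff 15.
- C: BR = c1, leader payoff 9.
- D: BR = c2, leader payoff 7.
- E: BR = c1, leader payoff 9.
Player 1's induced payoffs are 6, 15, 9, 7, 9, so Player 1 commits to B. Subgame-perfect outcome: (B, c3) with payoffs (15, 12).
Now find the simultaneous Nash equilibrium.
Player 1's best replies: c1→D; c2→A; c3→B.
Player II's best replies: A→c1; B→c3; C→c1; D→c2; E→c1.
Only (B, c3) has each player best-responding; Nash payoffs (15, 12).
Sequential outcome (B, c3) coincides with the Nash profile (B, c3).

yes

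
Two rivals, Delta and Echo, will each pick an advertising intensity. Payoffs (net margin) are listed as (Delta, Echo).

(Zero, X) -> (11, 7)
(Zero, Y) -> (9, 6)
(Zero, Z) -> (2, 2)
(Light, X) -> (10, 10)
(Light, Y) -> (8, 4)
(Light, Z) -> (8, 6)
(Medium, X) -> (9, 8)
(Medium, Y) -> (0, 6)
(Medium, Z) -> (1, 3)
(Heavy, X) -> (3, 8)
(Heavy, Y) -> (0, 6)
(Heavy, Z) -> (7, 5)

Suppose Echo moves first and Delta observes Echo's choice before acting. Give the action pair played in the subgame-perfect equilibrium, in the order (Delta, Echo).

(Zero, X)

Backward induction with Echo moving first.
- X → Delta plays Zero (best of 11, 10, 9, 3); Echo gets 7.
- Y → Delta plays Zero (best of 9, 8, 0, 0); Echo gets 6.
- Z → Delta plays Light (best of 2, 8, 1, 7); Echo gets 6.
Among 7, 6, 6, the best is 7 at X. Subgame-perfect outcome: (Zero, X) with payoffs (11, 7).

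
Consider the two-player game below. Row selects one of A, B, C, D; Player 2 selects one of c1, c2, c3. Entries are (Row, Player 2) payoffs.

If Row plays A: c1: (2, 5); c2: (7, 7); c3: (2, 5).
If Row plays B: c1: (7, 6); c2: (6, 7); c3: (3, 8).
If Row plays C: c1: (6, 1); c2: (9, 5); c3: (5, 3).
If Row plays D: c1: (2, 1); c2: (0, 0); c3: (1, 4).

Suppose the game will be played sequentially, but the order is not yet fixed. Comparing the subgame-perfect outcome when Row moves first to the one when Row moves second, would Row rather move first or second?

first

If Row leads: Player 2's best replies are A→c2, B→c3, C→c2, D→c3; Row's induced payoffs 7, 3, 9, 1; outcome (C, c2), payoffs (9, 5).
If Player 2 leads: Row's best replies are c1→B, c2→C, c3→C; Player 2's induced payoffs 6, 5, 3; outcome (B, c1), payoffs (7, 6).
Row gets 9 moving first and 7 moving second, so Row prefers to move first.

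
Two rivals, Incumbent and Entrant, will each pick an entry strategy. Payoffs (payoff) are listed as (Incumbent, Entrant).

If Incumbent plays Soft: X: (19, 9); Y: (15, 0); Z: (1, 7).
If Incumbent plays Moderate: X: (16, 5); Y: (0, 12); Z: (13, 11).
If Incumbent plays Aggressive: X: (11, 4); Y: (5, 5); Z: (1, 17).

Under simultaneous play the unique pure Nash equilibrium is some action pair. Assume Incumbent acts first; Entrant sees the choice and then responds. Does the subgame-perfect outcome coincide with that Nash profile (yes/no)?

Entrant best-responds to each possible Incumbent move:
- Soft → Entrant plays X (best of 9, 0, 7); Incumbent gets 19.
- Moderate → Entrant plays Y (best of 5, 12, 11); Incumbent gets 0.
- Aggressive → Entrant plays Z (best of 4, 5, 17); Incumbent gets 1.
Maximizing over 19, 0, 1, Incumbent chooses Soft. Subgame-perfect outcome: (Soft, X) with payoffs (19, 9).
Now find the simultaneous Nash equilibrium.
Incumbent's best replies: X→Soft; Y→Soft; Z→Moderate.
Entrant's best replies: Soft→X; Moderate→Y; Aggressive→Z.
The unique mutual best reply is (Soft, X), giving (19, 9).
Sequential outcome (Soft, X) coincides with the Nash profile (Soft, X).

yes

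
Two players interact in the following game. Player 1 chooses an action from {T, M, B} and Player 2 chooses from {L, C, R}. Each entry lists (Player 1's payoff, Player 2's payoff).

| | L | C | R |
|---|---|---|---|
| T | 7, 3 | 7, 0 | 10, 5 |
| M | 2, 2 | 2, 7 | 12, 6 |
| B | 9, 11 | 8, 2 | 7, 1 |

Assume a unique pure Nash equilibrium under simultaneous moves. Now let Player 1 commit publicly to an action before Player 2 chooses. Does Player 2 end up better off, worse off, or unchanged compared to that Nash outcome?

worse off

Backward induction with Player 1 moving first.
- T → Player 2 plays R (best of 3, 0, 5); Player 1 gets 10.
- M → Player 2 plays C (best of 2, 7, 6); Player 1 gets 2.
- B → Player 2 plays L (best of 11, 2, 1); Player 1 gets 9.
Maximizing over 10, 2, 9, Player 1 chooses T. Subgame-perfect outcome: (T, R) with payoffs (10, 5).
Under simultaneous play:
Player 1's best replies: L→B; C→B; R→M.
Player 2's best replies: T→R; M→C; B→L.
Only (B, L) has each player best-responding; Nash payoffs (9, 11).
Player 2 earns 5 sequentially versus 11 at the Nash outcome: worse off.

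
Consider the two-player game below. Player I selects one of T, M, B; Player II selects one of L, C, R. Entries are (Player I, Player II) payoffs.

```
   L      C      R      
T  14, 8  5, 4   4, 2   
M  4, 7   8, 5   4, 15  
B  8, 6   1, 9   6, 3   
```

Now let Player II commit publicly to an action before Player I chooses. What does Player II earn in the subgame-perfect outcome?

8

Solve by backward induction (Player II leads).
- L: BR = T, leader payoff 8.
- C: BR = M, leader payoff 5.
- R: BR = B, leader payoff 3.
Player II's induced payoffs are 8, 5, 3, so Player II commits to L. Subgame-perfect outcome: (T, L) with payoffs (14, 8).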